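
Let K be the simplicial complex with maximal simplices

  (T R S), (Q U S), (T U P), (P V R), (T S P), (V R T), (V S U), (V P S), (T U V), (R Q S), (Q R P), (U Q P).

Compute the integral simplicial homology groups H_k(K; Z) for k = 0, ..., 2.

K has 7 vertices, 18 edges, 12 triangles.
rank ∂_0 = 0, rank ∂_1 = 6 ⇒ b_0 = 7 − 0 − 6 = 1; all invariant factors of ∂_1 are 1 so no torsion. So H_0 ≅ Z.
rank ∂_1 = 6, rank ∂_2 = 12 ⇒ b_1 = 18 − 6 − 12 = 0; ∂_2 has invariant factor(s) [2] giving torsion. So H_1 ≅ Z/2.
rank ∂_2 = 12, rank ∂_3 = 0 ⇒ b_2 = 12 − 12 − 0 = 0. So H_2 ≅ 0.

H_0 = Z,  H_1 = Z/2,  H_2 = 0.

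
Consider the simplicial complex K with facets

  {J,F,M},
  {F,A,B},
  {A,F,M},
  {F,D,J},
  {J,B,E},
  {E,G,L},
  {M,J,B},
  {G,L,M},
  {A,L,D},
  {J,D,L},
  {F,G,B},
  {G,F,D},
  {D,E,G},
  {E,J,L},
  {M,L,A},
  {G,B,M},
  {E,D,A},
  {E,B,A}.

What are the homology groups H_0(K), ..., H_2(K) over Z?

H_0 ≅ Z,  H_1 ≅ Z ⊕ Z/2,  H_2 = 0.

Order the vertices as A < B < D < E < F < G < J < L < M. Listing each simplex with vertices in this order, K has dimension 2 with simplices:

  0-simplices (9): A, B, D, E, F, G, J, L, M
  1-simplices (27): AB, AD, AE, AF, AL, AM, BE, BF, BG, BJ, BM, DE, DF, DG, DJ, DL, EG, EJ, EL, FG, FJ, FM, GL, GM, JL, JM, LM
  2-simplices (18): ABE, ABF, ADE, ADL, AFM, ALM, BEJ, BFG, BGM, BJM, DEG, DFG, DFJ, DJL, EGL, EJL, FJM, GLM

giving chain groups C_0 ≅ Z^9, C_1 ≅ Z^27, C_2 ≅ Z^18.

∂_1: C_1 → C_0 sends each edge [p,q] (with p < q) to q − p. For instance
  ∂GL = L − G.
The 9×27 boundary matrix has rank 8 and Smith normal form diag(1,1,1,1,1,1,1,1).

Boundary ∂_2: C_2 → C_1 sends each 2-simplex [p,q,r] to [q,r] − [p,r] + [p,q]. For instance
  ∂BEJ = EJ − BJ + BE,
  ∂GLM = LM − GM + GL.
The 27×18 boundary matrix has rank 18 and Smith normal form diag(1,1,1,1,1,1,1,1,1,1,1,1,1,1,1,1,1,2).

From H_k ≅ ker(∂_k) / im(∂_{k+1}) we obtain:

  H_0: rank C_0 − rank ∂_1 = 9 − 8 = 1, and the invariant factors of ∂_1 are all 1, so H_0 ≅ Z.
  H_1: rank ker ∂_1 − rank ∂_2 = (27 − 8) − 18 = 1, and ∂_2 has invariant factor 2 > 1, so H_1 ≅ Z ⊕ Z/2.
  H_2: rank ker ∂_2 − rank ∂_3 = (18 − 18) − 0 = 0, and there is no ∂_3, so H_2 ≅ 0.

As a check, the Euler characteristic is 9 − 27 + 18 = 0, which agrees with 1 − 1 + 0 = 0.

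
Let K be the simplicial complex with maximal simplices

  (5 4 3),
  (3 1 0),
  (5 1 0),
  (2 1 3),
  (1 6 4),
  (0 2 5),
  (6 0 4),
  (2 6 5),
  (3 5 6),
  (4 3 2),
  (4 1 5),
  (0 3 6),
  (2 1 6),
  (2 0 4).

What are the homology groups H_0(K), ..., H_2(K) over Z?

H_0 = Z,  H_1 = Z^2,  H_2 = Z.

Order the vertices as 0 < 1 < 2 < 3 < 4 < 5 < 6. Listing each simplex with vertices in this order, K has dimension 2 with simplices:

  0-simplices (7): [0], [1], [2], [3], [4], [5], [6]
  1-simplices (21): [0,1], [0,2], [0,3], [0,4], [0,5], [0,6], [1,2], [1,3], [1,4], [1,5], [1,6], [2,3], [2,4], [2,5], [2,6], [3,4], [3,5], [3,6], [4,5], [4,6], [5,6]
  2-simplices (14): [0,1,3], [0,1,5], [0,2,4], [0,2,5], [0,3,6], [0,4,6], [1,2,3], [1,2,6], [1,4,5], [1,4,6], [2,3,4], [2,5,6], [3,4,5], [3,5,6]

so the chain groups are C_0 ≅ Z^7, C_1 ≅ Z^21, C_2 ≅ Z^14.

∂_1: C_1 → C_0 is given by ∂[p,q] = [q] − [p].
This gives a 7×21 integer matrix of rank 6; reducing to Smith normal form yields diagonal entries (1,1,1,1,1,1).

Boundary ∂_2: C_2 → C_1 acts by ∂[p,q,r] = [q,r] − [p,r] + [p,q]. For instance
  ∂[0,1,5] = [1,5] − [0,5] + [0,1],
  ∂[2,5,6] = [5,6] − [2,6] + [2,5].
The 21×14 boundary matrix has rank 13 and Smith normal form diag(1,1,1,1,1,1,1,1,1,1,1,1,1).

Now H_k = ker ∂_k / im ∂_{k+1}, so:

  H_0: rank C_0 − rank ∂_1 = 7 − 6 = 1, and the invariant factors of ∂_1 are all 1, so H_0 = Z.
  H_1: rank ker ∂_1 − rank ∂_2 = (21 − 6) − 13 = 2, and the invariant factors of ∂_2 are all 1, so H_1 = Z^2.
  H_2: rank ker ∂_2 − rank ∂_3 = (14 − 13) − 0 = 1, and there is no ∂_3, so H_2 = Z.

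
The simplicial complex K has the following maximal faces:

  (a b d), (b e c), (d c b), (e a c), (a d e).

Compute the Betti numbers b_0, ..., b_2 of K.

K has 5 vertices, 10 edges, 5 triangles.
rank ∂_0 = 0, rank ∂_1 = 4 ⇒ b_0 = 5 − 0 − 4 = 1; all invariant factors of ∂_1 are 1 so no torsion. So H_0 ≅ Z.
rank ∂_1 = 4, rank ∂_2 = 5 ⇒ b_1 = 10 − 4 − 5 = 1; all invariant factors of ∂_2 are 1 so no torsion. So H_1 ≅ Z.
rank ∂_2 = 5, rank ∂_3 = 0 ⇒ b_2 = 5 − 5 − 0 = 0. So H_2 ≅ 0.

b_0 = 1, b_1 = 1, b_2 = 0.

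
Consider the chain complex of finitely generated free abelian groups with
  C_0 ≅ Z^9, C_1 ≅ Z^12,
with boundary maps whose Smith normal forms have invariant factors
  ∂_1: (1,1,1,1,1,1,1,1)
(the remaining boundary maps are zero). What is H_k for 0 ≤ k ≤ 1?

H_0 ≅ Z,  H_1 ≅ Z^4.

H_0: b_0 = 9 − 0 − 8 = 1; torsion from ∂_1 factors > 1: none. So H_0 ≅ Z.
H_1: b_1 = 12 − 8 − 0 = 4; torsion from ∂_2 factors > 1: none. So H_1 ≅ Z^4.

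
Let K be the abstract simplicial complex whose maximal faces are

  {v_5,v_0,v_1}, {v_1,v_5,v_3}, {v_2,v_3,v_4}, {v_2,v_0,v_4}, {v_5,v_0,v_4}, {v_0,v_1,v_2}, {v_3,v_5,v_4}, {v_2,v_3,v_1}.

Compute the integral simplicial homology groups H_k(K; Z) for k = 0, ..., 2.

H_0 ≅ Z,  H_1 = 0,  H_2 ≅ Z.

Order the vertices as v_0 < v_1 < v_2 < v_3 < v_4 < v_5. Listing each simplex with vertices in this order, K has dimension 2 with simplices:

  0-simplices (6): [v_0], [v_1], [v_2], [v_3], [v_4], [v_5]
  1-simplices (12): [v_0,v_1], [v_0,v_2], [v_0,v_4], [v_0,v_5], [v_1,v_2], [v_1,v_3], [v_1,v_5], [v_2,v_3], [v_2,v_4], [v_3,v_4], [v_3,v_5], [v_4,v_5]
  2-simplices (8): [v_0,v_1,v_2], [v_0,v_1,v_5], [v_0,v_2,v_4], [v_0,v_4,v_5], [v_1,v_2,v_3], [v_1,v_3,v_5], [v_2,v_3,v_4], [v_3,v_4,v_5]

giving chain groups C_0 ≅ Z^6, C_1 ≅ Z^12, C_2 ≅ Z^8.

Boundary ∂_1: C_1 → C_0 sends each edge [p,q] (with p < q) to q − p.
As a 6×12 matrix over Z this has rank 5, with invariant factors (1,1,1,1,1).

∂_2: C_2 → C_1 sends each 2-simplex [p,q,r] to [q,r] − [p,r] + [p,q]. For instance
  ∂[v_0,v_4,v_5] = [v_4,v_5] − [v_0,v_5] + [v_0,v_4],
  ∂[v_0,v_1,v_5] = [v_1,v_5] − [v_0,v_5] + [v_0,v_1].
The resulting 12×8 matrix has rank 7, and its Smith normal form has invariant factors (1,1,1,1,1,1,1).

Reading off H_k = ker ∂_k / im ∂_{k+1}:

  H_0: rank C_0 − rank ∂_1 = 6 − 5 = 1, and the invariant factors of ∂_1 are all 1, so H_0 = Z.
  H_1: rank ker ∂_1 − rank ∂_2 = (12 − 5) − 7 = 0, and the invariant factors of ∂_2 are all 1, so H_1 = 0.
  H_2: rank ker ∂_2 − rank ∂_3 = (8 − 7) − 0 = 1, and there is no ∂_3, so H_2 = Z.

As a check, the Euler characteristic is 6 − 12 + 8 = 2, which agrees with 1 − 0 + 1 = 2.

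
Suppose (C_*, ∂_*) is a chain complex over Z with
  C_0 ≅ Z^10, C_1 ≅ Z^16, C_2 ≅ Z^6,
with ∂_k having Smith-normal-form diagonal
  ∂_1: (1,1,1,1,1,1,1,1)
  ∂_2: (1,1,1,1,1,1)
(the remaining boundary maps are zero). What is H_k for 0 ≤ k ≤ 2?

H_0 ≅ Z^2,  H_1 ≅ Z^2,  H_2 = 0.

H_0: b_0 = 10 − 0 − 8 = 2; torsion from ∂_1 factors > 1: none. So H_0 ≅ Z^2.
H_1: b_1 = 16 − 8 − 6 = 2; torsion from ∂_2 factors > 1: none. So H_1 ≅ Z^2.
H_2: b_2 = 6 − 6 − 0 = 0; torsion from ∂_3 factors > 1: none. So H_2 ≅ 0.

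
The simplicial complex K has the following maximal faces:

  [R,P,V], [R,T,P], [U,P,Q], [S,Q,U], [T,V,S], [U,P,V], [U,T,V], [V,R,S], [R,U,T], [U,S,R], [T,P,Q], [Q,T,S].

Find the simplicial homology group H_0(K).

H_0 ≅ Z.

Fix the vertex order P < Q < R < S < T < U < V and write every simplex with vertices in increasing order. Then dim K = 2 and the simplices of K are:

  0-simplices (7): P, Q, R, S, T, U, V
  1-simplices (18): PQ, PR, PT, PU, PV, QS, QT, QU, RS, RT, RU, RV, ST, SU, SV, TU, TV, UV
  2-simplices (12): PQT, PQU, PRT, PRV, PUV, QST, QSU, RSU, RSV, RTU, STV, TUV

so the chain groups are C_0 ≅ Z^7, C_1 ≅ Z^18, C_2 ≅ Z^12.

Boundary ∂_1: C_1 → C_0 sends each edge [p,q] (with p < q) to q − p.
The resulting 7×18 matrix has rank 6, and its Smith normal form has invariant factors (1,1,1,1,1,1).

The boundary map ∂_2: C_2 → C_1 acts by ∂[p,q,r] = [q,r] − [p,r] + [p,q]. For instance
  ∂QST = ST − QT + QS,
  ∂QSU = SU − QU + QS.
The 18×12 boundary matrix has rank 12 and Smith normal form diag(1,1,1,1,1,1,1,1,1,1,1,2).

Computing H_k = (kernel of ∂_k) / (image of ∂_{k+1}):

  H_0: rank C_0 − rank ∂_1 = 7 − 6 = 1, and the invariant factors of ∂_1 are all 1, so H_0 = Z.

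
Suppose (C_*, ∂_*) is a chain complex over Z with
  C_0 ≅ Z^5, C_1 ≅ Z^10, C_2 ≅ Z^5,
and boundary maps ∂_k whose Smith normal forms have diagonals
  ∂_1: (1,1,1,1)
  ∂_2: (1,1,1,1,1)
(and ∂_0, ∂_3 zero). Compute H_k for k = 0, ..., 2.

H_0 = Z,  H_1 = Z,  H_2 = 0.

H_0: b_0 = 5 − 0 − 4 = 1; torsion from ∂_1 factors > 1: none. So H_0 = Z.
H_1: b_1 = 10 − 4 − 5 = 1; torsion from ∂_2 factors > 1: none. So H_1 = Z.
H_2: b_2 = 5 − 5 − 0 = 0; torsion from ∂_3 factors > 1: none. So H_2 = 0.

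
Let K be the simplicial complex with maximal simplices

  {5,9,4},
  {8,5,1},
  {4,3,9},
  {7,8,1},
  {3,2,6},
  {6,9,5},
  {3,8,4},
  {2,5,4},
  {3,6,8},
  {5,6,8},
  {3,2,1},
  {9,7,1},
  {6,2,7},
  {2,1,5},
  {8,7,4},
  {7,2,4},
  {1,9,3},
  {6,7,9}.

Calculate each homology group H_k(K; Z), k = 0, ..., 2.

H_0 ≅ Z,  H_1 ≅ Z^2,  H_2 ≅ Z.

Order the vertices as 1 < 2 < 3 < 4 < 5 < 6 < 7 < 8 < 9. Listing each simplex with vertices in this order, K has dimension 2 with simplices:

  0-simplices (9): [1], [2], [3], [4], [5], [6], [7], [8], [9]
  1-simplices (27): (27 of them)
  2-simplices (18): [1,2,3], [1,2,5], [1,3,9], [1,5,8], [1,7,8], [1,7,9], [2,3,6], [2,4,5], [2,4,7], [2,6,7], [3,4,8], [3,4,9], [3,6,8], [4,5,9], [4,7,8], [5,6,8], [5,6,9], [6,7,9]

so the chain groups are C_0 ≅ Z^9, C_1 ≅ Z^27, C_2 ≅ Z^18.

∂_1: C_1 → C_0 is given by ∂[p,q] = [q] − [p].
This gives a 9×27 integer matrix of rank 8; reducing to Smith normal form yields diagonal entries (1,1,1,1,1,1,1,1).

The boundary map ∂_2: C_2 → C_1 acts by ∂[p,q,r] = [q,r] − [p,r] + [p,q]. For instance
  ∂[2,6,7] = [6,7] − [2,7] + [2,6],
  ∂[4,5,9] = [5,9] − [4,9] + [4,5].
The 27×18 boundary matrix has rank 17 and Smith normal form diag(1,1,1,1,1,1,1,1,1,1,1,1,1,1,1,1,1).

Reading off H_k = ker ∂_k / im ∂_{k+1}:

  H_0: rank C_0 − rank ∂_1 = 9 − 8 = 1, and the invariant factors of ∂_1 are all 1, so H_0 ≅ Z.
  H_1: rank ker ∂_1 − rank ∂_2 = (27 − 8) − 17 = 2, and the invariant factors of ∂_2 are all 1, so H_1 ≅ Z^2.
  H_2: rank ker ∂_2 − rank ∂_3 = (18 − 17) − 0 = 1, and there is no ∂_3, so H_2 ≅ Z.

(K is a triangulation of the torus T^2.)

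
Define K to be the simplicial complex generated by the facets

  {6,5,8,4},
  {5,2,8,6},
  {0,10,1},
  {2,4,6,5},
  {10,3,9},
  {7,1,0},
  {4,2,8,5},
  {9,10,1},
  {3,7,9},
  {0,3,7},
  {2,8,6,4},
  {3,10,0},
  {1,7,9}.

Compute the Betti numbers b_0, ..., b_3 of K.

Take the total order 0 < 1 < 2 < 3 < 4 < 5 < 6 < 7 < 8 < 9 < 10 on the vertex set. Then K (dimension 3) consists of the simplices:

  0-simplices (11): [0], [1], [2], [3], [4], [5], [6], [7], [8], [9], [10]
  1-simplices (22): [0,1], [0,3], [0,7], [0,10], [1,7], [1,9], [1,10], [2,4], [2,5], [2,6], [2,8], [3,7], [3,9], [3,10], [4,5], [4,6], [4,8], [5,6], [5,8], [6,8], [7,9], [9,10]
  2-simplices (18): (18 of them)
  3-simplices (5): [2,4,5,6], [2,4,5,8], [2,4,6,8], [2,5,6,8], [4,5,6,8]

so the chain groups are C_0 ≅ Z^11, C_1 ≅ Z^22, C_2 ≅ Z^18, C_3 ≅ Z^5.

The boundary map ∂_1: C_1 → C_0 sends each edge [p,q] (with p < q) to q − p. For instance
  ∂[1,7] = [7] − [1].
As a 11×22 matrix over Z this has rank 9, with invariant factors (1,1,1,1,1,1,1,1,1).

∂_2: C_2 → C_1 sends each 2-simplex [p,q,r] to [q,r] − [p,r] + [p,q]. For instance
  ∂[0,3,7] = [3,7] − [0,7] + [0,3],
  ∂[2,4,5] = [4,5] − [2,5] + [2,4].
As a 22×18 matrix over Z this has rank 13, with invariant factors (1,1,1,1,1,1,1,1,1,1,1,1,1).

The boundary map ∂_3: C_3 → C_2 sends each 3-simplex σ to the alternating sum Σ_i (−1)^i (σ with its i-th vertex removed). For instance
  ∂[2,4,5,8] = [4,5,8] − [2,5,8] + [2,4,8] − [2,4,5],
  ∂[2,4,6,8] = [4,6,8] − [2,6,8] + [2,4,8] − [2,4,6].
As a 18×5 matrix over Z this has rank 4, with invariant factors (1,1,1,1).

Now H_k = ker ∂_k / im ∂_{k+1}, so:

  H_0: rank C_0 − rank ∂_1 = 11 − 9 = 2, and the invariant factors of ∂_1 are all 1, so H_0 = Z^2.
  H_1: rank ker ∂_1 − rank ∂_2 = (22 − 9) − 13 = 0, and the invariant factors of ∂_2 are all 1, so H_1 = 0.
  H_2: rank ker ∂_2 − rank ∂_3 = (18 − 13) − 4 = 1, and the invariant factors of ∂_3 are all 1, so H_2 = Z.
  H_3: rank ker ∂_3 − rank ∂_4 = (5 − 4) − 0 = 1, and there is no ∂_4, so H_3 = Z.

As a check, the Euler characteristic is 11 − 22 + 18 − 5 = 2, which agrees with 2 − 0 + 1 − 1 = 2.

Hence the Betti numbers are b_0 = 2, b_1 = 0, b_2 = 1, b_3 = 1.

b_0 = 2, b_1 = 0, b_2 = 1, b_3 = 1.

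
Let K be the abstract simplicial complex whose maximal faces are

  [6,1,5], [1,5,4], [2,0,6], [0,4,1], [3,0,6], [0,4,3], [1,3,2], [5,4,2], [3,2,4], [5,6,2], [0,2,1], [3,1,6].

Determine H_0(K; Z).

Order the vertices as 0 < 1 < 2 < 3 < 4 < 5 < 6. Listing each simplex with vertices in this order, K has dimension 2 with simplices:

  0-simplices (7): [0], [1], [2], [3], [4], [5], [6]
  1-simplices (18): [0,1], [0,2], [0,3], [0,4], [0,6], [1,2], [1,3], [1,4], [1,5], [1,6], [2,3], [2,4], [2,5], [2,6], [3,4], [3,6], [4,5], [5,6]
  2-simplices (12): [0,1,2], [0,1,4], [0,2,6], [0,3,4], [0,3,6], [1,2,3], [1,3,6], [1,4,5], [1,5,6], [2,3,4], [2,4,5], [2,5,6]

giving chain groups C_0 ≅ Z^7, C_1 ≅ Z^18, C_2 ≅ Z^12.

∂_1: C_1 → C_0 sends each edge [p,q] (with p < q) to q − p. For instance
  ∂[1,5] = [5] − [1].
This gives a 7×18 integer matrix of rank 6; reducing to Smith normal form yields diagonal entries (1,1,1,1,1,1).

Boundary ∂_2: C_2 → C_1 maps a triangle to the signed sum of its edges. For instance
  ∂[0,3,4] = [3,4] − [0,4] + [0,3],
  ∂[1,3,6] = [3,6] − [1,6] + [1,3].
The resulting 18×12 matrix has rank 12, and its Smith normal form has invariant factors (1,1,1,1,1,1,1,1,1,1,1,2).

From H_k ≅ ker(∂_k) / im(∂_{k+1}) we obtain:

  H_0: rank C_0 − rank ∂_1 = 7 − 6 = 1, and the invariant factors of ∂_1 are all 1, so H_0 = Z.

(K is a triangulation of the real projective plane RP^2.)

H_0 = Z.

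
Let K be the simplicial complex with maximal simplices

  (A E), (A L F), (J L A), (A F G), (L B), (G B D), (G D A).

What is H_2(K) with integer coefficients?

H_2 = 0.

K has 8 vertices, 13 edges, 5 triangles.
rank ∂_2 = 5, rank ∂_3 = 0 ⇒ b_2 = 5 − 5 − 0 = 0. So H_2 = 0.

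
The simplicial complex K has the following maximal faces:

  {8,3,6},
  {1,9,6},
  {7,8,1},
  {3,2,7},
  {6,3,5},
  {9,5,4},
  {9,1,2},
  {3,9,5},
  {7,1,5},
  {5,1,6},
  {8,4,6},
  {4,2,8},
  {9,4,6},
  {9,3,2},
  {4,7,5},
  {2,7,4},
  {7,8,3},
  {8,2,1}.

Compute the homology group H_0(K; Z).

Order the vertices as 1 < 2 < 3 < 4 < 5 < 6 < 7 < 8 < 9. Listing each simplex with vertices in this order, K has dimension 2 with simplices:

  0-simplices (9): [1], [2], [3], [4], [5], [6], [7], [8], [9]
  1-simplices (27): (27 of them)
  2-simplices (18): [1,2,8], [1,2,9], [1,5,6], [1,5,7], [1,6,9], [1,7,8], [2,3,7], [2,3,9], [2,4,7], [2,4,8], [3,5,6], [3,5,9], [3,6,8], [3,7,8], [4,5,7], [4,5,9], [4,6,8], [4,6,9]

giving chain groups C_0 ≅ Z^9, C_1 ≅ Z^27, C_2 ≅ Z^18.

The boundary map ∂_1: C_1 → C_0 is given by ∂[p,q] = [q] − [p]. For instance
  ∂[4,8] = [8] − [4].
As a 9×27 matrix over Z this has rank 8, with invariant factors (1,1,1,1,1,1,1,1).

Boundary ∂_2: C_2 → C_1 acts by ∂[p,q,r] = [q,r] − [p,r] + [p,q]. For instance
  ∂[1,2,9] = [2,9] − [1,9] + [1,2],
  ∂[4,5,9] = [5,9] − [4,9] + [4,5].
The 27×18 boundary matrix has rank 18 and Smith normal form diag(1,1,1,1,1,1,1,1,1,1,1,1,1,1,1,1,1,2).

From H_k ≅ ker(∂_k) / im(∂_{k+1}) we obtain:

  H_0: rank C_0 − rank ∂_1 = 9 − 8 = 1, and the invariant factors of ∂_1 are all 1, so H_0 = Z.

(K is a triangulation of the Klein bottle.)

H_0 ≅ Z.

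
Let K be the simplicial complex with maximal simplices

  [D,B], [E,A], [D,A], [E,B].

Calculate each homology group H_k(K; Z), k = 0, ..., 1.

H_0 ≅ Z,  H_1 ≅ Z.

Take the total order A < B < D < E on the vertex set. Then K (dimension 1) consists of the simplices:

  0-simplices (4): A, B, D, E
  1-simplices (4): AD, AE, BD, BE

giving chain groups C_0 ≅ Z^4, C_1 ≅ Z^4.

The boundary map ∂_1: C_1 → C_0 sends each edge [p,q] (with p < q) to q − p.
This gives a 4×4 integer matrix of rank 3; reducing to Smith normal form yields diagonal entries (1,1,1).

From H_k ≅ ker(∂_k) / im(∂_{k+1}) we obtain:

  H_0: rank C_0 − rank ∂_1 = 4 − 3 = 1, and the invariant factors of ∂_1 are all 1, so H_0 = Z.
  H_1: rank ker ∂_1 − rank ∂_2 = (4 − 3) − 0 = 1, and there is no ∂_2, so H_1 = Z.

(K is a triangulation of the circle S^1.)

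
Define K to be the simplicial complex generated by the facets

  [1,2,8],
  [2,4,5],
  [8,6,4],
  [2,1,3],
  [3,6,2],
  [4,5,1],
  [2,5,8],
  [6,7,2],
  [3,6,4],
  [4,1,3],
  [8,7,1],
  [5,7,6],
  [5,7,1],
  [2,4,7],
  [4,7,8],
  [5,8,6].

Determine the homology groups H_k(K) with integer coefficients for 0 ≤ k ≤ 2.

H_0 = Z,  H_1 = Z^2,  H_2 = Z.

Order the vertices as 1 < 2 < 3 < 4 < 5 < 6 < 7 < 8. Listing each simplex with vertices in this order, K has dimension 2 with simplices:

  0-simplices (8): [1], [2], [3], [4], [5], [6], [7], [8]
  1-simplices (24): (24 of them)
  2-simplices (16): [1,2,3], [1,2,8], [1,3,4], [1,4,5], [1,5,7], [1,7,8], [2,3,6], [2,4,5], [2,4,7], [2,5,8], [2,6,7], [3,4,6], [4,6,8], [4,7,8], [5,6,7], [5,6,8]

giving chain groups C_0 ≅ Z^8, C_1 ≅ Z^24, C_2 ≅ Z^16.

∂_1: C_1 → C_0 sends each edge [p,q] (with p < q) to q − p. For instance
  ∂[2,4] = [4] − [2].
This gives a 8×24 integer matrix of rank 7; reducing to Smith normal form yields diagonal entries (1,1,1,1,1,1,1).

The boundary map ∂_2: C_2 → C_1 acts by ∂[p,q,r] = [q,r] − [p,r] + [p,q]. For instance
  ∂[2,5,8] = [5,8] − [2,8] + [2,5],
  ∂[2,4,5] = [4,5] − [2,5] + [2,4].
As a 24×16 matrix over Z this has rank 15, with invariant factors (1,1,1,1,1,1,1,1,1,1,1,1,1,1,1).

From H_k ≅ ker(∂_k) / im(∂_{k+1}) we obtain:

  H_0: rank C_0 − rank ∂_1 = 8 − 7 = 1, and the invariant factors of ∂_1 are all 1, so H_0 = Z.
  H_1: rank ker ∂_1 − rank ∂_2 = (24 − 7) − 15 = 2, and the invariant factors of ∂_2 are all 1, so H_1 = Z^2.
  H_2: rank ker ∂_2 − rank ∂_3 = (16 − 15) − 0 = 1, and there is no ∂_3, so H_2 = Z.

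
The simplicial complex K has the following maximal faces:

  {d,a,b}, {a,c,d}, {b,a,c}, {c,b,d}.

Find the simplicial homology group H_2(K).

We work with the vertex ordering a < b < c < d. The simplices of K, each written with vertices in increasing order, are:

  0-simplices (4): a, b, c, d
  1-simplices (6): ab, ac, ad, bc, bd, cd
  2-simplices (4): abc, abd, acd, bcd

giving chain groups C_0 ≅ Z^4, C_1 ≅ Z^6, C_2 ≅ Z^4.

Boundary ∂_1: C_1 → C_0 is given by ∂[p,q] = [q] − [p]. For instance
  ∂ab = b − a.
The 4×6 boundary matrix has rank 3 and Smith normal form diag(1,1,1).

Boundary ∂_2: C_2 → C_1 acts by ∂[p,q,r] = [q,r] − [p,r] + [p,q]. For instance
  ∂abc = bc − ac + ab,
  ∂abd = bd − ad + ab.
As a 6×4 matrix over Z this has rank 3, with invariant factors (1,1,1).

Reading off H_k = ker ∂_k / im ∂_{k+1}:

  H_2: rank ker ∂_2 − rank ∂_3 = (4 − 3) − 0 = 1, and there is no ∂_3, so H_2 = Z.

H_2 = Z.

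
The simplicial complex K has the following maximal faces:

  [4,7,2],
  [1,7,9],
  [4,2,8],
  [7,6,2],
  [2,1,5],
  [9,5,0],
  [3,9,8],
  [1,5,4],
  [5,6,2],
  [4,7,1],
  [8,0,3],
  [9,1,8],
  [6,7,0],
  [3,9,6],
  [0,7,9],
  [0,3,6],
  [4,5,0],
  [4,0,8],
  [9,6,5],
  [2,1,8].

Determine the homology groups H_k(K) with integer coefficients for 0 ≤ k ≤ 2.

Take the total order 0 < 1 < 2 < 3 < 4 < 5 < 6 < 7 < 8 < 9 on the vertex set. Then K (dimension 2) consists of the simplices:

  0-simplices (10): [0], [1], [2], [3], [4], [5], [6], [7], [8], [9]
  1-simplices (30): (30 of them)
  2-simplices (20): (20 of them)

giving chain groups C_0 ≅ Z^10, C_1 ≅ Z^30, C_2 ≅ Z^20.

∂_1: C_1 → C_0 is given by ∂[p,q] = [q] − [p]. For instance
  ∂[2,6] = [6] − [2].
The resulting 10×30 matrix has rank 9, and its Smith normal form has invariant factors (1,1,1,1,1,1,1,1,1).

The boundary map ∂_2: C_2 → C_1 acts by ∂[p,q,r] = [q,r] − [p,r] + [p,q]. For instance
  ∂[1,7,9] = [7,9] − [1,9] + [1,7],
  ∂[0,4,8] = [4,8] − [0,8] + [0,4].
The 30×20 boundary matrix has rank 20 and Smith normal form diag(1,1,1,1,1,1,1,1,1,1,1,1,1,1,1,1,1,1,1,2).

Now H_k = ker ∂_k / im ∂_{k+1}, so:

  H_0: rank C_0 − rank ∂_1 = 10 − 9 = 1, and the invariant factors of ∂_1 are all 1, so H_0 ≅ Z.
  H_1: rank ker ∂_1 − rank ∂_2 = (30 − 9) − 20 = 1, and ∂_2 has invariant factor 2 > 1, so H_1 ≅ Z ⊕ Z/2Z.
  H_2: rank ker ∂_2 − rank ∂_3 = (20 − 20) − 0 = 0, and there is no ∂_3, so H_2 ≅ 0.

As a check, the Euler characteristic is 10 − 30 + 20 = 0, which agrees with 1 − 1 + 0 = 0.

H_0 ≅ Z,  H_1 ≅ Z ⊕ Z/2Z,  H_2 = 0.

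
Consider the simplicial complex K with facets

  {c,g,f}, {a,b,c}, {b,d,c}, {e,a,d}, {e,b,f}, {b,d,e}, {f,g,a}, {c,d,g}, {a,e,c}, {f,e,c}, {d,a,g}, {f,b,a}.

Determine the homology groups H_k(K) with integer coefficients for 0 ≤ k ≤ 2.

K has 7 vertices, 18 edges, 12 triangles.
rank ∂_0 = 0, rank ∂_1 = 6 ⇒ b_0 = 7 − 0 − 6 = 1; all invariant factors of ∂_1 are 1 so no torsion. So H_0 ≅ Z.
rank ∂_1 = 6, rank ∂_2 = 12 ⇒ b_1 = 18 − 6 − 12 = 0; ∂_2 has invariant factor(s) [2] giving torsion. So H_1 ≅ Z/2Z.
rank ∂_2 = 12, rank ∂_3 = 0 ⇒ b_2 = 12 − 12 − 0 = 0. So H_2 ≅ 0.

H_0 ≅ Z,  H_1 ≅ Z/2Z,  H_2 = 0.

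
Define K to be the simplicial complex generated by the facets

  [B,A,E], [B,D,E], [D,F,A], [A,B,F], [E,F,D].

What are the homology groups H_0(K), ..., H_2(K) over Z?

Order the vertices as A < B < D < E < F. Listing each simplex with vertices in this order, K has dimension 2 with simplices:

  0-simplices (5): A, B, D, E, F
  1-simplices (10): AB, AD, AE, AF, BD, BE, BF, DE, DF, EF
  2-simplices (5): ABE, ABF, ADF, BDE, DEF

Hence C_0 ≅ Z^5, C_1 ≅ Z^10, C_2 ≅ Z^5.

∂_1: C_1 → C_0 is given by ∂[p,q] = [q] − [p]. For instance
  ∂DE = E − D.
The 5×10 boundary matrix has rank 4 and Smith normal form diag(1,1,1,1).

The boundary map ∂_2: C_2 → C_1 sends each 2-simplex [p,q,r] to [q,r] − [p,r] + [p,q]. For instance
  ∂DEF = EF − DF + DE,
  ∂ABF = BF − AF + AB.
The 10×5 boundary matrix has rank 5 and Smith normal form diag(1,1,1,1,1).

From H_k ≅ ker(∂_k) / im(∂_{k+1}) we obtain:

  H_0: rank C_0 − rank ∂_1 = 5 − 4 = 1, and the invariant factors of ∂_1 are all 1, so H_0 ≅ Z.
  H_1: rank ker ∂_1 − rank ∂_2 = (10 − 4) − 5 = 1, and the invariant factors of ∂_2 are all 1, so H_1 ≅ Z.
  H_2: rank ker ∂_2 − rank ∂_3 = (5 − 5) − 0 = 0, and there is no ∂_3, so H_2 ≅ 0.

H_0 = Z,  H_1 = Z,  H_2 = 0.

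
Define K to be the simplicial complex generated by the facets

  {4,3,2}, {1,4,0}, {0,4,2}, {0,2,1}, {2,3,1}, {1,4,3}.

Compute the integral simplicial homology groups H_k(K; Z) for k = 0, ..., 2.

Take the total order 0 < 1 < 2 < 3 < 4 on the vertex set. Then K (dimension 2) consists of the simplices:

  0-simplices (5): [0], [1], [2], [3], [4]
  1-simplices (9): [0,1], [0,2], [0,4], [1,2], [1,3], [1,4], [2,3], [2,4], [3,4]
  2-simplices (6): [0,1,2], [0,1,4], [0,2,4], [1,2,3], [1,3,4], [2,3,4]

so the chain groups are C_0 ≅ Z^5, C_1 ≅ Z^9, C_2 ≅ Z^6.

Boundary ∂_1: C_1 → C_0 is given by ∂[p,q] = [q] − [p].
This gives a 5×9 integer matrix of rank 4; reducing to Smith normal form yields diagonal entries (1,1,1,1).

The boundary map ∂_2: C_2 → C_1 sends each 2-simplex [p,q,r] to [q,r] − [p,r] + [p,q]. For instance
  ∂[2,3,4] = [3,4] − [2,4] + [2,3],
  ∂[0,1,2] = [1,2] − [0,2] + [0,1].
This gives a 9×6 integer matrix of rank 5; reducing to Smith normal form yields diagonal entries (1,1,1,1,1).

From H_k ≅ ker(∂_k) / im(∂_{k+1}) we obtain:

  H_0: rank C_0 − rank ∂_1 = 5 − 4 = 1, and the invariant factors of ∂_1 are all 1, so H_0 = Z.
  H_1: rank ker ∂_1 − rank ∂_2 = (9 − 4) − 5 = 0, and the invariant factors of ∂_2 are all 1, so H_1 = 0.
  H_2: rank ker ∂_2 − rank ∂_3 = (6 − 5) − 0 = 1, and there is no ∂_3, so H_2 = Z.

(K is a triangulation of the 2-sphere S^2.)

H_0 ≅ Z,  H_1 = 0,  H_2 ≅ Z.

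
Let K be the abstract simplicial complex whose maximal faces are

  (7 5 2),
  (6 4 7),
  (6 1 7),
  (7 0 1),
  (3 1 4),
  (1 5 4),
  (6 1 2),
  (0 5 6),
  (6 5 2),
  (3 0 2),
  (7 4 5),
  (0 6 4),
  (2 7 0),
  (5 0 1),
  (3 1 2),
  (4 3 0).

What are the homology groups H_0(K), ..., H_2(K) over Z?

Take the total order 0 < 1 < 2 < 3 < 4 < 5 < 6 < 7 on the vertex set. Then K (dimension 2) consists of the simplices:

  0-simplices (8): [0], [1], [2], [3], [4], [5], [6], [7]
  1-simplices (24): (24 of them)
  2-simplices (16): [0,1,5], [0,1,7], [0,2,3], [0,2,7], [0,3,4], [0,4,6], [0,5,6], [1,2,3], [1,2,6], [1,3,4], [1,4,5], [1,6,7], [2,5,6], [2,5,7], [4,5,7], [4,6,7]

so the chain groups are C_0 ≅ Z^8, C_1 ≅ Z^24, C_2 ≅ Z^16.

Boundary ∂_1: C_1 → C_0 sends each edge [p,q] (with p < q) to q − p. For instance
  ∂[4,6] = [6] − [4].
The resulting 8×24 matrix has rank 7, and its Smith normal form has invariant factors (1,1,1,1,1,1,1).

The boundary map ∂_2: C_2 → C_1 maps a triangle to the signed sum of its edges. For instance
  ∂[0,1,5] = [1,5] − [0,5] + [0,1],
  ∂[0,2,7] = [2,7] − [0,7] + [0,2].
The resulting 24×16 matrix has rank 15, and its Smith normal form has invariant factors (1,1,1,1,1,1,1,1,1,1,1,1,1,1,1).

Computing H_k = (kernel of ∂_k) / (image of ∂_{k+1}):

  H_0: rank C_0 − rank ∂_1 = 8 − 7 = 1, and the invariant factors of ∂_1 are all 1, so H_0 ≅ Z.
  H_1: rank ker ∂_1 − rank ∂_2 = (24 − 7) − 15 = 2, and the invariant factors of ∂_2 are all 1, so H_1 ≅ Z^2.
  H_2: rank ker ∂_2 − rank ∂_3 = (16 − 15) − 0 = 1, and there is no ∂_3, so H_2 ≅ Z.

H_0 = Z,  H_1 = Z^2,  H_2 = Z.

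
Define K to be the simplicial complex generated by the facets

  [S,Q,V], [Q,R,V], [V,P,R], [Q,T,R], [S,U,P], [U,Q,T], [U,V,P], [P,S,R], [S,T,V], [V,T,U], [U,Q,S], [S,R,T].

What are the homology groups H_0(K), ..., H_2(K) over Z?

H_0 = Z,  H_1 = Z/2,  H_2 = 0.

Take the total order P < Q < R < S < T < U < V on the vertex set. Then K (dimension 2) consists of the simplices:

  0-simplices (7): P, Q, R, S, T, U, V
  1-simplices (18): PR, PS, PU, PV, QR, QS, QT, QU, QV, RS, RT, RV, ST, SU, SV, TU, TV, UV
  2-simplices (12): PRS, PRV, PSU, PUV, QRT, QRV, QSU, QSV, QTU, RST, STV, TUV

so the chain groups are C_0 ≅ Z^7, C_1 ≅ Z^18, C_2 ≅ Z^12.

∂_1: C_1 → C_0 sends each edge [p,q] (with p < q) to q − p. For instance
  ∂QT = T − Q.
As a 7×18 matrix over Z this has rank 6, with invariant factors (1,1,1,1,1,1).

The boundary map ∂_2: C_2 → C_1 maps a triangle to the signed sum of its edges. For instance
  ∂PSU = SU − PU + PS,
  ∂RST = ST − RT + RS.
The resulting 18×12 matrix has rank 12, and its Smith normal form has invariant factors (1,1,1,1,1,1,1,1,1,1,1,2).

Now H_k = ker ∂_k / im ∂_{k+1}, so:

  H_0: rank C_0 − rank ∂_1 = 7 − 6 = 1, and the invariant factors of ∂_1 are all 1, so H_0 = Z.
  H_1: rank ker ∂_1 − rank ∂_2 = (18 − 6) − 12 = 0, and ∂_2 has invariant factor 2 > 1, so H_1 = Z/2.
  H_2: rank ker ∂_2 − rank ∂_3 = (12 − 12) − 0 = 0, and there is no ∂_3, so H_2 = 0.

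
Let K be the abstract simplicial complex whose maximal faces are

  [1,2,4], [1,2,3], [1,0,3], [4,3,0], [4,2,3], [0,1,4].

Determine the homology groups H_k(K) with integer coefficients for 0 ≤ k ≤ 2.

H_0 = Z,  H_1 = 0,  H_2 = Z.

We work with the vertex ordering 0 < 1 < 2 < 3 < 4. The simplices of K, each written with vertices in increasing order, are:

  0-simplices (5): [0], [1], [2], [3], [4]
  1-simplices (9): [0,1], [0,3], [0,4], [1,2], [1,3], [1,4], [2,3], [2,4], [3,4]
  2-simplices (6): [0,1,3], [0,1,4], [0,3,4], [1,2,3], [1,2,4], [2,3,4]

so the chain groups are C_0 ≅ Z^5, C_1 ≅ Z^9, C_2 ≅ Z^6.

Boundary ∂_1: C_1 → C_0 sends each edge [p,q] (with p < q) to q − p. For instance
  ∂[0,4] = [4] − [0].
This gives a 5×9 integer matrix of rank 4; reducing to Smith normal form yields diagonal entries (1,1,1,1).

Boundary ∂_2: C_2 → C_1 acts by ∂[p,q,r] = [q,r] − [p,r] + [p,q]. For instance
  ∂[1,2,3] = [2,3] − [1,3] + [1,2],
  ∂[2,3,4] = [3,4] − [2,4] + [2,3].
As a 9×6 matrix over Z this has rank 5, with invariant factors (1,1,1,1,1).

Computing H_k = (kernel of ∂_k) / (image of ∂_{k+1}):

  H_0: rank C_0 − rank ∂_1 = 5 − 4 = 1, and the invariant factors of ∂_1 are all 1, so H_0 = Z.
  H_1: rank ker ∂_1 − rank ∂_2 = (9 − 4) − 5 = 0, and the invariant factors of ∂_2 are all 1, so H_1 = 0.
  H_2: rank ker ∂_2 − rank ∂_3 = (6 − 5) − 0 = 1, and there is no ∂_3, so H_2 = Z.

(K is a triangulation of the 2-sphere S^2.)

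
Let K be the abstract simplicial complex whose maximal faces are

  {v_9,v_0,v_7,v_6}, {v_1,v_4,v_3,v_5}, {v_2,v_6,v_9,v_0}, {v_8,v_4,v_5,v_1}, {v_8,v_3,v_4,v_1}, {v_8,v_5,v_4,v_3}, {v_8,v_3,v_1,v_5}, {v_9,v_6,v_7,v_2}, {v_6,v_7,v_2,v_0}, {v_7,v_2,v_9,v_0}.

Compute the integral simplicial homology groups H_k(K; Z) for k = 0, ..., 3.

We work with the vertex ordering v_0 < v_1 < v_2 < v_3 < v_4 < v_5 < v_6 < v_7 < v_8 < v_9. The simplices of K, each written with vertices in increasing order, are:

  0-simplices (10): [v_0], [v_1], [v_2], [v_3], [v_4], [v_5], [v_6], [v_7], [v_8], [v_9]
  1-simplices (20): (20 of them)
  2-simplices (20): (20 of them)
  3-simplices (10): (10 of them)

so the chain groups are C_0 ≅ Z^10, C_1 ≅ Z^20, C_2 ≅ Z^20, C_3 ≅ Z^10.

The boundary map ∂_1: C_1 → C_0 sends each edge [p,q] (with p < q) to q − p. For instance
  ∂[v_2,v_6] = [v_6] − [v_2].
As a 10×20 matrix over Z this has rank 8, with invariant factors (1,1,1,1,1,1,1,1).

The boundary map ∂_2: C_2 → C_1 sends each 2-simplex [p,q,r] to [q,r] − [p,r] + [p,q]. For instance
  ∂[v_3,v_4,v_8] = [v_4,v_8] − [v_3,v_8] + [v_3,v_4],
  ∂[v_0,v_6,v_9] = [v_6,v_9] − [v_0,v_9] + [v_0,v_6].
This gives a 20×20 integer matrix of rank 12; reducing to Smith normal form yields diagonal entries (1,1,1,1,1,1,1,1,1,1,1,1).

∂_3: C_3 → C_2 sends each 3-simplex σ to the alternating sum Σ_i (−1)^i (σ with its i-th vertex removed). For instance
  ∂[v_3,v_4,v_5,v_8] = [v_4,v_5,v_8] − [v_3,v_5,v_8] + [v_3,v_4,v_8] − [v_3,v_4,v_5],
  ∂[v_2,v_6,v_7,v_9] = [v_6,v_7,v_9] − [v_2,v_7,v_9] + [v_2,v_6,v_9] − [v_2,v_6,v_7].
The 20×10 boundary matrix has rank 8 and Smith normal form diag(1,1,1,1,1,1,1,1).

Reading off H_k = ker ∂_k / im ∂_{k+1}:

  H_0: rank C_0 − rank ∂_1 = 10 − 8 = 2, and the invariant factors of ∂_1 are all 1, so H_0 = Z^2.
  H_1: rank ker ∂_1 − rank ∂_2 = (20 − 8) − 12 = 0, and the invariant factors of ∂_2 are all 1, so H_1 = 0.
  H_2: rank ker ∂_2 − rank ∂_3 = (20 − 12) − 8 = 0, and the invariant factors of ∂_3 are all 1, so H_2 = 0.
  H_3: rank ker ∂_3 − rank ∂_4 = (10 − 8) − 0 = 2, and there is no ∂_4, so H_3 = Z^2.

As a check, the Euler characteristic is 10 − 20 + 20 − 10 = 0, which agrees with 2 − 0 + 0 − 2 = 0.
(K is a triangulation of the disjoint union of the 3-sphere S^3 and the 3-sphere S^3.)

H_0 ≅ Z^2,  H_1 = 0,  H_2 = 0,  H_3 ≅ Z^2.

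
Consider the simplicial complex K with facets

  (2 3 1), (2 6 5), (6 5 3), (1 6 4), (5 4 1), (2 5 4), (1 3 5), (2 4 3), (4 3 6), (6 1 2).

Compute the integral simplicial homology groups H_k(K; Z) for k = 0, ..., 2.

H_0 = Z,  H_1 = Z/2,  H_2 = 0.

Fix the vertex order 1 < 2 < 3 < 4 < 5 < 6 and write every simplex with vertices in increasing order. Then dim K = 2 and the simplices of K are:

  0-simplices (6): [1], [2], [3], [4], [5], [6]
  1-simplices (15): [1,2], [1,3], [1,4], [1,5], [1,6], [2,3], [2,4], [2,5], [2,6], [3,4], [3,5], [3,6], [4,5], [4,6], [5,6]
  2-simplices (10): [1,2,3], [1,2,6], [1,3,5], [1,4,5], [1,4,6], [2,3,4], [2,4,5], [2,5,6], [3,4,6], [3,5,6]

Hence C_0 ≅ Z^6, C_1 ≅ Z^15, C_2 ≅ Z^10.

∂_1: C_1 → C_0 is given by ∂[p,q] = [q] − [p]. For instance
  ∂[3,6] = [6] − [3].
As a 6×15 matrix over Z this has rank 5, with invariant factors (1,1,1,1,1).

∂_2: C_2 → C_1 maps a triangle to the signed sum of its edges. For instance
  ∂[1,3,5] = [3,5] − [1,5] + [1,3],
  ∂[1,4,5] = [4,5] − [1,5] + [1,4].
As a 15×10 matrix over Z this has rank 10, with invariant factors (1,1,1,1,1,1,1,1,1,2).

Reading off H_k = ker ∂_k / im ∂_{k+1}:

  H_0: rank C_0 − rank ∂_1 = 6 − 5 = 1, and the invariant factors of ∂_1 are all 1, so H_0 = Z.
  H_1: rank ker ∂_1 − rank ∂_2 = (15 − 5) − 10 = 0, and ∂_2 has invariant factor 2 > 1, so H_1 = Z/2.
  H_2: rank ker ∂_2 − rank ∂_3 = (10 − 10) − 0 = 0, and there is no ∂_3, so H_2 = 0.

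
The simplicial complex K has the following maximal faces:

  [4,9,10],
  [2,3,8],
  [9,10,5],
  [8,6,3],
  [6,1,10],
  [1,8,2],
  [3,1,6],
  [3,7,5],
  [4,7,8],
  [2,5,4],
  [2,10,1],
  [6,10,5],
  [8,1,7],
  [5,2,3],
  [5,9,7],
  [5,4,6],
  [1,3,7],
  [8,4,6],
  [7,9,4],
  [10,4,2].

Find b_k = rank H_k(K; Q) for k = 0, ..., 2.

Order the vertices as 1 < 2 < 3 < 4 < 5 < 6 < 7 < 8 < 9 < 10. Listing each simplex with vertices in this order, K has dimension 2 with simplices:

  0-simplices (10): [1], [2], [3], [4], [5], [6], [7], [8], [9], [10]
  1-simplices (30): (30 of them)
  2-simplices (20): (20 of them)

giving chain groups C_0 ≅ Z^10, C_1 ≅ Z^30, C_2 ≅ Z^20.

Boundary ∂_1: C_1 → C_0 maps an edge to its endpoints' difference, ∂[p,q] = q − p.
This gives a 10×30 integer matrix of rank 9; reducing to Smith normal form yields diagonal entries (1,1,1,1,1,1,1,1,1).

∂_2: C_2 → C_1 sends each 2-simplex [p,q,r] to [q,r] − [p,r] + [p,q]. For instance
  ∂[4,9,10] = [9,10] − [4,10] + [4,9],
  ∂[3,5,7] = [5,7] − [3,7] + [3,5].
The 30×20 boundary matrix has rank 20 and Smith normal form diag(1,1,1,1,1,1,1,1,1,1,1,1,1,1,1,1,1,1,1,2).

From H_k ≅ ker(∂_k) / im(∂_{k+1}) we obtain:

  H_0: rank C_0 − rank ∂_1 = 10 − 9 = 1, and the invariant factors of ∂_1 are all 1, so H_0 ≅ Z.
  H_1: rank ker ∂_1 − rank ∂_2 = (30 − 9) − 20 = 1, and ∂_2 has invariant factor 2 > 1, so H_1 ≅ Z ⊕ Z/2Z.
  H_2: rank ker ∂_2 − rank ∂_3 = (20 − 20) − 0 = 0, and there is no ∂_3, so H_2 ≅ 0.

Hence the Betti numbers are b_0 = 1, b_1 = 1, b_2 = 0.

b_0 = 1, b_1 = 1, b_2 = 0.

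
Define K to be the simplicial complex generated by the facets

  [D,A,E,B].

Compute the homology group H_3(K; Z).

H_3 = 0.

Fix the vertex order A < B < D < E and write every simplex with vertices in increasing order. Then dim K = 3 and the simplices of K are:

  0-simplices (4): A, B, D, E
  1-simplices (6): AB, AD, AE, BD, BE, DE
  2-simplices (4): ABD, ABE, ADE, BDE
  3-simplices (1): ABDE

Hence C_0 ≅ Z^4, C_1 ≅ Z^6, C_2 ≅ Z^4, C_3 ≅ Z^1.

The boundary map ∂_1: C_1 → C_0 maps an edge to its endpoints' difference, ∂[p,q] = q − p.
This gives a 4×6 integer matrix of rank 3; reducing to Smith normal form yields diagonal entries (1,1,1).

∂_2: C_2 → C_1 acts by ∂[p,q,r] = [q,r] − [p,r] + [p,q]. For instance
  ∂ABD = BD − AD + AB,
  ∂ABE = BE − AE + AB.
As a 6×4 matrix over Z this has rank 3, with invariant factors (1,1,1).

∂_3: C_3 → C_2 sends each 3-simplex σ to the alternating sum Σ_i (−1)^i (σ with its i-th vertex removed). For instance
  ∂ABDE = BDE − ADE + ABE − ABD.
As a 4×1 matrix over Z this has rank 1, with invariant factors (1).

From H_k ≅ ker(∂_k) / im(∂_{k+1}) we obtain:

  H_3: rank ker ∂_3 − rank ∂_4 = (1 − 1) − 0 = 0, and there is no ∂_4, so H_3 ≅ 0.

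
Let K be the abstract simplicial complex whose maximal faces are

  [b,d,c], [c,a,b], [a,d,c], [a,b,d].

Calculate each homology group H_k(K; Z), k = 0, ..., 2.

We work with the vertex ordering a < b < c < d. The simplices of K, each written with vertices in increasing order, are:

  0-simplices (4): a, b, c, d
  1-simplices (6): ab, ac, ad, bc, bd, cd
  2-simplices (4): abc, abd, acd, bcd

giving chain groups C_0 ≅ Z^4, C_1 ≅ Z^6, C_2 ≅ Z^4.

The boundary map ∂_1: C_1 → C_0 sends each edge [p,q] (with p < q) to q − p.
This gives a 4×6 integer matrix of rank 3; reducing to Smith normal form yields diagonal entries (1,1,1).

∂_2: C_2 → C_1 acts by ∂[p,q,r] = [q,r] − [p,r] + [p,q]. For instance
  ∂abc = bc − ac + ab,
  ∂bcd = cd − bd + bc.
The 6×4 boundary matrix has rank 3 and Smith normal form diag(1,1,1).

Now H_k = ker ∂_k / im ∂_{k+1}, so:

  H_0: rank C_0 − rank ∂_1 = 4 − 3 = 1, and the invariant factors of ∂_1 are all 1, so H_0 ≅ Z.
  H_1: rank ker ∂_1 − rank ∂_2 = (6 − 3) − 3 = 0, and the invariant factors of ∂_2 are all 1, so H_1 ≅ 0.
  H_2: rank ker ∂_2 − rank ∂_3 = (4 − 3) − 0 = 1, and there is no ∂_3, so H_2 ≅ Z.

As a check, the Euler characteristic is 4 − 6 + 4 = 2, which agrees with 1 − 0 + 1 = 2.
(K is a triangulation of the 2-sphere S^2.)

H_0 ≅ Z,  H_1 = 0,  H_2 ≅ Z.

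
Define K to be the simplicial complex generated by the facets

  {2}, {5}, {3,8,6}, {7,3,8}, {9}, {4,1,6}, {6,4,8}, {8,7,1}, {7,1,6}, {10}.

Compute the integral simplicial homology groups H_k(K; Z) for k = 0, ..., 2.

H_0 ≅ Z^5,  H_1 ≅ Z,  H_2 = 0.

Order the vertices as 1 < 2 < 3 < 4 < 5 < 6 < 7 < 8 < 9 < 10. Listing each simplex with vertices in this order, K has dimension 2 with simplices:

  0-simplices (10): [1], [2], [3], [4], [5], [6], [7], [8], [9], [10]
  1-simplices (12): [1,4], [1,6], [1,7], [1,8], [3,6], [3,7], [3,8], [4,6], [4,8], [6,7], [6,8], [7,8]
  2-simplices (6): [1,4,6], [1,6,7], [1,7,8], [3,6,8], [3,7,8], [4,6,8]

giving chain groups C_0 ≅ Z^10, C_1 ≅ Z^12, C_2 ≅ Z^6.

The boundary map ∂_1: C_1 → C_0 is given by ∂[p,q] = [q] − [p]. For instance
  ∂[1,6] = [6] − [1].
This gives a 10×12 integer matrix of rank 5; reducing to Smith normal form yields diagonal entries (1,1,1,1,1).

Boundary ∂_2: C_2 → C_1 maps a triangle to the signed sum of its edges. For instance
  ∂[3,6,8] = [6,8] − [3,8] + [3,6],
  ∂[1,4,6] = [4,6] − [1,6] + [1,4].
This gives a 12×6 integer matrix of rank 6; reducing to Smith normal form yields diagonal entries (1,1,1,1,1,1).

From H_k ≅ ker(∂_k) / im(∂_{k+1}) we obtain:

  H_0: rank C_0 − rank ∂_1 = 10 − 5 = 5, and the invariant factors of ∂_1 are all 1, so H_0 = Z^5.
  H_1: rank ker ∂_1 − rank ∂_2 = (12 − 5) − 6 = 1, and the invariant factors of ∂_2 are all 1, so H_1 = Z.
  H_2: rank ker ∂_2 − rank ∂_3 = (6 − 6) − 0 = 0, and there is no ∂_3, so H_2 = 0.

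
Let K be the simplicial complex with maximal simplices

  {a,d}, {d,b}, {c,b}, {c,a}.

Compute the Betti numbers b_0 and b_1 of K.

b_0 = 1, b_1 = 1.

Fix the vertex order a < b < c < d and write every simplex with vertices in increasing order. Then dim K = 1 and the simplices of K are:

  0-simplices (4): a, b, c, d
  1-simplices (4): ac, ad, bc, bd

giving chain groups C_0 ≅ Z^4, C_1 ≅ Z^4.

The boundary map ∂_1: C_1 → C_0 maps an edge to its endpoints' difference, ∂[p,q] = q − p. For instance
  ∂bc = c − b.
The resulting 4×4 matrix has rank 3, and its Smith normal form has invariant factors (1,1,1).

From H_k ≅ ker(∂_k) / im(∂_{k+1}) we obtain:

  H_0: rank C_0 − rank ∂_1 = 4 − 3 = 1, and the invariant factors of ∂_1 are all 1, so H_0 = Z.
  H_1: rank ker ∂_1 − rank ∂_2 = (4 − 3) − 0 = 1, and there is no ∂_2, so H_1 = Z.

Hence the Betti numbers are b_0 = 1, b_1 = 1.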